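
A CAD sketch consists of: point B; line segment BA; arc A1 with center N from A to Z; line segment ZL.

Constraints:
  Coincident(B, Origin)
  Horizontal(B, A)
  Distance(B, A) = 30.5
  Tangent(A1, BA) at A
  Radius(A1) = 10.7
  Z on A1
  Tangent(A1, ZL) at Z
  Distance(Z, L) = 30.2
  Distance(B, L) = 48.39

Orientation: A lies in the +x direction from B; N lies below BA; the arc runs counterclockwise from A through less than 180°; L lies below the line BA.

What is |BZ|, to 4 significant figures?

23.30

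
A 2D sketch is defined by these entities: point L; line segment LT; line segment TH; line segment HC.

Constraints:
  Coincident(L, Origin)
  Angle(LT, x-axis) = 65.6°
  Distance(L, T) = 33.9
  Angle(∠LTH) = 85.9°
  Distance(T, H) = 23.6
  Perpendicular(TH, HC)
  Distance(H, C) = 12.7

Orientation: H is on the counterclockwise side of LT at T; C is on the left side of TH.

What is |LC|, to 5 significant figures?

29.903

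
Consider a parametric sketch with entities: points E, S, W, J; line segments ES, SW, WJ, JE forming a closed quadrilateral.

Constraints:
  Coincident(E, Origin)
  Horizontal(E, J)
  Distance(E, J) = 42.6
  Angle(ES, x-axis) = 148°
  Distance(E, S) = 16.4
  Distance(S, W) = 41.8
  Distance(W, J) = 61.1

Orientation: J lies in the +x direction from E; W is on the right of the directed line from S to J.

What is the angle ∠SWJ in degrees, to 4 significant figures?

64.34°

Checks: |SW| = 41.80 ✓; |WJ| = 61.10 ✓.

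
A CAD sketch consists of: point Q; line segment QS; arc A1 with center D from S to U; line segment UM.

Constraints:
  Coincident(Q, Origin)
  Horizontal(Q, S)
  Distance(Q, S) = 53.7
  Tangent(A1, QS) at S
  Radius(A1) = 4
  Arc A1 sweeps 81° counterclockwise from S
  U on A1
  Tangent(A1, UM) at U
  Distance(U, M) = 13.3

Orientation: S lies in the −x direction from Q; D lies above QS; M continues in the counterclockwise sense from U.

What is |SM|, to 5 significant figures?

17.578

Q is at the origin; Q and S share the same y with |QS| = 53.7 and S on the −x side, so S = (-53.700, 0.0000). Tangency of A1 to QS means the radius DS is perpendicular to QS, so D = S + (0, 4) = (-53.700, 4.0000). On A1, S sits at bearing -90° from D; an 81° counterclockwise sweep puts U at bearing -9°, so U = D + 4.0·(cos -9°, sin -9°) = (-49.749, 3.3743). Tangency of A1 to UM means the radius DU is perpendicular to UM, so UM runs along (−sin -9°, cos -9°); with |UM| = 13.3, M = (-47.669, 16.511). Then |SM| = |M − S| = 17.578.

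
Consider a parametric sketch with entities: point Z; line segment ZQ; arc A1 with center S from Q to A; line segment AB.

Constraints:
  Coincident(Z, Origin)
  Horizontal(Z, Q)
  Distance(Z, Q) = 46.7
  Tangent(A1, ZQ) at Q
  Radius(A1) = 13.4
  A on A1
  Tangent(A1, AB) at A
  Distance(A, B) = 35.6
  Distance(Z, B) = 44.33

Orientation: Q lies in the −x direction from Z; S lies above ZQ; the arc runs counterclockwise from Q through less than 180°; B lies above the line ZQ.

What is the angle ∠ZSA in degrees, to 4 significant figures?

9.269°

Checks: ∠(SQ, QZ) = 90.00° ✓; |SQ| = 13.40 ✓; |SA| = 13.40 ✓; ∠(SA, AB) = 90.00° ✓; |AB| = 35.60 ✓; |ZB| = 44.33 ✓.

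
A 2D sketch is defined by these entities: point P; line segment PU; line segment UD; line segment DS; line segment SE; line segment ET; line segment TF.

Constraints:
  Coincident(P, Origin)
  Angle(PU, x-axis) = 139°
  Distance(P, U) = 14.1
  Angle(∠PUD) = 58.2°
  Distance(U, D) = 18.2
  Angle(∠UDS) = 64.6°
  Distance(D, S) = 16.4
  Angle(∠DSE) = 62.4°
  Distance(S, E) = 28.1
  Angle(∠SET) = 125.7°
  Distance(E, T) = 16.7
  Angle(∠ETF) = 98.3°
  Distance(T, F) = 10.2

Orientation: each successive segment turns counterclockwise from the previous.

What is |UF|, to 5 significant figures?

23.861

P is at the origin; PU runs at 139.0° with length 14.1, so U = (-10.641, 9.2504). ∠PUD = 58.2° gives UD at -99.200° from the x-axis; with |UD| = 18.2, D = (-13.551, -8.7154). ∠UDS = 64.6° gives DS at 16.200° from the x-axis; with |DS| = 16.4, S = (2.1976, -4.1400). ∠DSE = 62.4° gives SE at 133.80° from the x-axis; with |SE| = 28.1, E = (-17.252, 16.141). ∠SET = 125.7° gives ET at -171.90° from the x-axis; with |ET| = 16.7, T = (-33.785, 13.788). ∠ETF = 98.3° gives TF at -90.200° from the x-axis; with |TF| = 10.2, F = (-33.821, 3.5885). Then |UF| = |F − U| = 23.861.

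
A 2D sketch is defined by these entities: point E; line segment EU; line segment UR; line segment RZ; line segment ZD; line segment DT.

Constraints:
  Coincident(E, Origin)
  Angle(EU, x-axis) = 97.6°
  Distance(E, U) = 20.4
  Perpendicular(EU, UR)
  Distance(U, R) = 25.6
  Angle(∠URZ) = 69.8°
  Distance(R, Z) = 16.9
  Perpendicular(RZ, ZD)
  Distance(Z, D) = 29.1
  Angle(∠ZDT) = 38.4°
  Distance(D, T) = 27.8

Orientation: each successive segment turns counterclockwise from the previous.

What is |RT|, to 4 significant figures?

7.323

E is at the origin; EU runs at 97.6° with length 20.4, so U = (-2.698, 20.22). EU ⟂ UR, so UR runs at -172.4°; with |UR| = 25.6, R = (-28.07, 16.84). ∠URZ = 69.8° gives RZ at -62.20° from the x-axis; with |RZ| = 16.9, Z = (-20.19, 1.886). The perpendicularity gives ZD at right angles to RZ, so ZD runs at 27.80°; with |ZD| = 29.1, D = (5.550, 15.46). ∠ZDT = 38.4° gives DT at 169.4° from the x-axis; with |DT| = 27.8, T = (-21.78, 20.57). Then |RT| = |T − R| = 7.323.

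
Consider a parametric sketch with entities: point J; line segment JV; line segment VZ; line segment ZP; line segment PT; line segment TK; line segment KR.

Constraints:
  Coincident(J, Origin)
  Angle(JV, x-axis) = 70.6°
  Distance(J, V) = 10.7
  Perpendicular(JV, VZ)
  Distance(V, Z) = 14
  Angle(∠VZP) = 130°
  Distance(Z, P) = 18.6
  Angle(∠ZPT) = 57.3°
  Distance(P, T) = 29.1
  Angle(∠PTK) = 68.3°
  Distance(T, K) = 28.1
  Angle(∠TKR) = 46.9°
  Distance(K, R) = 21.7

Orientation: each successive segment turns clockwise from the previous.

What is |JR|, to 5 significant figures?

15.828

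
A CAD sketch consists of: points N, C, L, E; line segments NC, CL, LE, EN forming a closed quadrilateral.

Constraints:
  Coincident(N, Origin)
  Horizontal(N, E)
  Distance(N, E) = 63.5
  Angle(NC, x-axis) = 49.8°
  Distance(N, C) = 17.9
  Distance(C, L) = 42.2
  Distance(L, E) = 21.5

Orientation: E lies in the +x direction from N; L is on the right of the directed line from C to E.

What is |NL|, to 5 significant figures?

46.826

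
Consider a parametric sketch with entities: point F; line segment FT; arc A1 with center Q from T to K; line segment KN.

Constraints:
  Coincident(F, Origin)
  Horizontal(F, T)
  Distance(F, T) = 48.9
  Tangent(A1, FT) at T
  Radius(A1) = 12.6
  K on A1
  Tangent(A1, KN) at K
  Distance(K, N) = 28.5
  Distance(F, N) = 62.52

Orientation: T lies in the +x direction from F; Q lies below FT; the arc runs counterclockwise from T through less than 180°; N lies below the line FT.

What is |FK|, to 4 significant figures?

40.21

F is at the origin; FT is horizontal with |FT| = 48.9 and T on the +x side, so T = (48.90, 0.000). The tangent condition forces QT to be normal to FT, so Q = T + (0, -12.6) = (48.90, -12.60). Since QK ⟂ KN (tangency), |QN| = √(12.6² + 28.5²) = 31.16 regardless of where K sits on A1. So N lies on both circle(F, 62.52) and circle(Q, 31.16); the below-FT intersection is N = (44.90, -43.50). K is the foot of the tangent from N: K = (36.82, -16.17).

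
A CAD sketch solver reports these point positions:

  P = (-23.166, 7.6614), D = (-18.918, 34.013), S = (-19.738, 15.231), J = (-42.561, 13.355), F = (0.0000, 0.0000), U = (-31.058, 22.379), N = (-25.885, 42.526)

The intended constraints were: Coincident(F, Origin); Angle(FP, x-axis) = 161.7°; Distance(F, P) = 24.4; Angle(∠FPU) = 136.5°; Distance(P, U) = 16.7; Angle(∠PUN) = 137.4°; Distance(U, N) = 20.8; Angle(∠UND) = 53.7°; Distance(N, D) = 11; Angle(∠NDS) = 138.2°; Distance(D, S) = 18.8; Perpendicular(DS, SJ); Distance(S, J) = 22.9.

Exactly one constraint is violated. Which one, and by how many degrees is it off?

Perpendicular(DS, SJ) — off by 7.20°.

F = (0.00, 0.00) ✓; FP at 161.7° ✓; |FP| = 24.40 ✓; ∠FPU = 136.5° ✓; |PU| = 16.70 ✓; ∠PUN = 137.4° ✓; |UN| = 20.80 ✓; ∠UND = 53.70° ✓; |ND| = 11.00 ✓; ∠NDS = 138.2° ✓; |DS| = 18.80 ✓; ∠(DS, SJ) = 82.80° ✗; |SJ| = 22.90 ✓.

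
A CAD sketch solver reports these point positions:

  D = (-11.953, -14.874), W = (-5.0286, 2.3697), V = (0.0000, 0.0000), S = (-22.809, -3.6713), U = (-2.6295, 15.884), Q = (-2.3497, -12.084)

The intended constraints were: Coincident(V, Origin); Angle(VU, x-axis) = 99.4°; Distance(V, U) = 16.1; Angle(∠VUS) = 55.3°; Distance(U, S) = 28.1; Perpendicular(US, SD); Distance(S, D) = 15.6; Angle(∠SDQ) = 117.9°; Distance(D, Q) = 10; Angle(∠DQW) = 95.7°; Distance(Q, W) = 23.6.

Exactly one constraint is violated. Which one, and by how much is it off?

Distance(Q, W) = 23.6 — off by 8.90.

V = (0.00, 0.00) ✓; VU at 99.40° ✓; |VU| = 16.10 ✓; ∠VUS = 55.30° ✓; |US| = 28.10 ✓; ∠(US, SD) = 90.00° ✓; |SD| = 15.60 ✓; ∠SDQ = 117.9° ✓; |DQ| = 10.00 ✓; ∠DQW = 95.70° ✓; |QW| = 14.70 ✗.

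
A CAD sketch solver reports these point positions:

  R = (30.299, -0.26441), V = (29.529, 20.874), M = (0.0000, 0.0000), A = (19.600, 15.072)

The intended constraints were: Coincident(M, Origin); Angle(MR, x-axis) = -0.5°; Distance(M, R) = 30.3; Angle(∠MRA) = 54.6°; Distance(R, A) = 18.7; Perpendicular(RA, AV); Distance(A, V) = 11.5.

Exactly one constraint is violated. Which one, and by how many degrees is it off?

Perpendicular(RA, AV) — off by 4.60°.

M = (0.00, 0.00) ✓; MR at -0.5000° ✓; |MR| = 30.30 ✓; ∠MRA = 54.60° ✓; |RA| = 18.70 ✓; ∠(RA, AV) = 94.60° ✗; |AV| = 11.50 ✓.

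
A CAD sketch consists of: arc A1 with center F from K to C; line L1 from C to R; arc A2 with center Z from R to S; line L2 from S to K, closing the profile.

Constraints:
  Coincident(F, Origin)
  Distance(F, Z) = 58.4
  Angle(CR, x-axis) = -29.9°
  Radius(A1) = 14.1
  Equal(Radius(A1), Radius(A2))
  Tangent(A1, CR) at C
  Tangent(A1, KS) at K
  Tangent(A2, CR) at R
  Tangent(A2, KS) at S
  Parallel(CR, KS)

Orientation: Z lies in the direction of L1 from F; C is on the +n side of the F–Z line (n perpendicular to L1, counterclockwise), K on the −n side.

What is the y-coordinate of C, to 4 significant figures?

12.22

F is at the origin and Z lies 58.4 along u from F, so Z = 58.4·u = (50.63, -29.11). Tangency of A1 to both parallel lines with radius 14.1 puts C and K at F ± 14.1·n: C = (7.029, 12.22), K = (-7.029, -12.22). So C.y = 12.22.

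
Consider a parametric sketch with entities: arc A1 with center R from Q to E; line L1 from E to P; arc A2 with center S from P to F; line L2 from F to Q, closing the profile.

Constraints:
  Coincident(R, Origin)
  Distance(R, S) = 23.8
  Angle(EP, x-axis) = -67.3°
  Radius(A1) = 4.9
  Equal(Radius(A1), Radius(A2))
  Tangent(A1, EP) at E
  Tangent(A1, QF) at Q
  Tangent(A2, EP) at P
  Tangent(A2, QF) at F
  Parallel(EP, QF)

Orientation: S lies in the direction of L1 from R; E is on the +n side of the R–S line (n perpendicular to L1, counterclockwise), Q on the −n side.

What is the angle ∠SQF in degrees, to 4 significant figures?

11.63°

Tangency of A1 to both parallel lines with radius 4.9 puts E and Q at R ± 4.9·n: E = (4.520, 1.891), Q = (-4.520, -1.891). Equal radii place P and F the same way about S: P = S + 4.9·n = (13.71, -20.07), F = S − 4.9·n = (4.664, -23.85). Then cos ∠SQF = QS·QF / (|QS||QF|), giving 11.63°.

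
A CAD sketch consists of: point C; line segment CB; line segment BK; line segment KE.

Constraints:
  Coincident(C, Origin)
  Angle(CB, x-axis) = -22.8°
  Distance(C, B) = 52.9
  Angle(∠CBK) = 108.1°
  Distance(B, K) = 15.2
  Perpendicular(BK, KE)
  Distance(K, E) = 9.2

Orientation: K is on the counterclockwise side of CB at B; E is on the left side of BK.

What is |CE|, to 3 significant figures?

51.9

C is at the origin; CB runs at -22.8° with length 52.9, so B = 52.9·(cos -22.8°, sin -22.8°) = (48.8, -20.5). ∠CBK = 108.1°, so BK runs at -22.8° + (180° − 108.1°) = 49.1° from the x-axis; with |BK| = 15.2, K = B + 15.2·(cos 49.1°, sin 49.1°) = (58.7, -9.01). The perpendicularity gives KE at right angles to BK; with |KE| = 9.2 on the left of BK, E = K + 9.2·(-0.756, 0.655) = (51.8, -2.99). Then |CE| = |E − C| = 51.9.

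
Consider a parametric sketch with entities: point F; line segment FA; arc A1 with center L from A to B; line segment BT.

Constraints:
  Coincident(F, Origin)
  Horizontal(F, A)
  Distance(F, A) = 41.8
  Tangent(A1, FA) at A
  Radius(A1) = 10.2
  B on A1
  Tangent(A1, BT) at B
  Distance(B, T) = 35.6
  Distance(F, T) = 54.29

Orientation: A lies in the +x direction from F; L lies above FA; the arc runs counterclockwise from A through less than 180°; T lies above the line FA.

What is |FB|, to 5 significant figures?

52.679

Checks: ∠(LA, AF) = 90.00° ✓; |LB| = 10.20 ✓; ∠(LB, BT) = 90.00° ✓; |BT| = 35.60 ✓; |FT| = 54.29 ✓.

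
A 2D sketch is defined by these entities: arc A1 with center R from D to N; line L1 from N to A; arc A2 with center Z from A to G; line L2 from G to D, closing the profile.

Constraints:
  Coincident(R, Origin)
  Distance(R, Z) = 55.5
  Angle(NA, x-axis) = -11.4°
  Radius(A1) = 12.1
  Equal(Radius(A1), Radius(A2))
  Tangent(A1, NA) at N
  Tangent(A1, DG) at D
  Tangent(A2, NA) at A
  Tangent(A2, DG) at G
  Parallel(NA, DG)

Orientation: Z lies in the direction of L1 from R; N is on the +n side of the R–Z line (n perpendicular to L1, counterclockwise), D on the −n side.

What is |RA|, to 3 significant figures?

56.8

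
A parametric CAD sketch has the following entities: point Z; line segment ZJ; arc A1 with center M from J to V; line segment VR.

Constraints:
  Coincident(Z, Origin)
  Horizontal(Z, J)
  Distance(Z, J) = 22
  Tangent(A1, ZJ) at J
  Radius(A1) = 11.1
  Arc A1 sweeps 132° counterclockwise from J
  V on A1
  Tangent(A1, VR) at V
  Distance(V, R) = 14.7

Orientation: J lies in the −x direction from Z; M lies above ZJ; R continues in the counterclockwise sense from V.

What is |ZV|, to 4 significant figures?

23.07

Since A1 is tangent to ZJ there, MJ ⟂ ZJ, so M = J + (0, 11.1) = (-22.00, 11.10). On A1, J sits at bearing -90° from M; a 132° counterclockwise sweep puts V at bearing 42°, so V = M + 11.1·(cos 42°, sin 42°) = (-13.75, 18.53). Then |ZV| = |V − Z| = 23.07.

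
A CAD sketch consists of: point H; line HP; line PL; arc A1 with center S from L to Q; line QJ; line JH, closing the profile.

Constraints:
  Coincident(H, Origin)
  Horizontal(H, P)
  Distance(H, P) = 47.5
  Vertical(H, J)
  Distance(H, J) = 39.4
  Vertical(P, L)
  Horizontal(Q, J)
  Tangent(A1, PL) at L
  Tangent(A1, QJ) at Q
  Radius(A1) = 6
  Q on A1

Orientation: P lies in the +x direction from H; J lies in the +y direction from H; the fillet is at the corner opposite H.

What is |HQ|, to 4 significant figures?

57.22

The virtual corner opposite H is at (47.50, 39.40). Tangency of A1 to PL means the radius SL is perpendicular to PL and since A1 is tangent to QJ there, SQ ⟂ QJ, with radius 6.0, so the center S sits 6.0 in from both sides at S = (41.50, 33.40). That places the tangent points at L = (47.50, 33.40) on PL and Q = (41.50, 39.40) on QJ. Then |HQ| = |Q − H| = 57.22.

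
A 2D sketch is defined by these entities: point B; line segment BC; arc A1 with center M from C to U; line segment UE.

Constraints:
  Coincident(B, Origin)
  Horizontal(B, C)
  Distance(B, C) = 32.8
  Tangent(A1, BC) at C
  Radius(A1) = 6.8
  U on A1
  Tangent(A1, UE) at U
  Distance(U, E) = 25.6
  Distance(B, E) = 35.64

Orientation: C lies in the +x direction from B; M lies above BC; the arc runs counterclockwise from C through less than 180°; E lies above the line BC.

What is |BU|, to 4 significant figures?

39.37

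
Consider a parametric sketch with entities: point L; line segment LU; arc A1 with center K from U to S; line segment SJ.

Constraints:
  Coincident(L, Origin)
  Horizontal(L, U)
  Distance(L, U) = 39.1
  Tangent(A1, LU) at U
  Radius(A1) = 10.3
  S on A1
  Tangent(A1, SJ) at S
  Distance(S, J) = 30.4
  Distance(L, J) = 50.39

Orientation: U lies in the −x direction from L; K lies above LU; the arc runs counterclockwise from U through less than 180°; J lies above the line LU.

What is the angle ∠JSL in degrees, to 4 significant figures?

111.2°

L is at the origin; L and U share the same y with |LU| = 39.1 and U on the −x side, so U = (-39.10, 0.000). Since A1 is tangent to LU there, KU ⟂ LU, so K = U + (0, 10.3) = (-39.10, 10.30). Since KS ⟂ SJ (tangency), |KJ| = √(10.3² + 30.4²) = 32.10 regardless of where S sits on A1. So J lies on both circle(L, 50.39) and circle(K, 32.10); the above-LU intersection is J = (-29.43, 40.91). S is the foot of the tangent from J: S = (-28.80, 10.51).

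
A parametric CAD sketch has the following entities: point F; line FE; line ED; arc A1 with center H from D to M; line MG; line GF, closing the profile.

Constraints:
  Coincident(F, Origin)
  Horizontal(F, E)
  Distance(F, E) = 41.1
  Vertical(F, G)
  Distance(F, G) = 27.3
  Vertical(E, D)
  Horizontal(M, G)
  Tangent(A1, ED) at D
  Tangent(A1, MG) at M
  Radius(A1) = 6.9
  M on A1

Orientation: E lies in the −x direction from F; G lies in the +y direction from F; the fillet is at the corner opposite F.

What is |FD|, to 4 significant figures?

45.88

F is at the origin; FE is horizontal with |FE| = 41.1 and E on the −x side, so E = (-41.10, 0.000). F and G share the same x with |FG| = 27.3 and G on the +y side, so G = (0.000, 27.30). The virtual corner opposite F is at (-41.10, 27.30). Since A1 is tangent to ED there, HD ⟂ ED and since A1 is tangent to MG there, HM ⟂ MG, with radius 6.9, so the center H sits 6.9 in from both sides at H = (-34.20, 20.40). That places the tangent points at D = (-41.10, 20.40) on ED and M = (-34.20, 27.30) on MG. Then |FD| = |D − F| = 45.88.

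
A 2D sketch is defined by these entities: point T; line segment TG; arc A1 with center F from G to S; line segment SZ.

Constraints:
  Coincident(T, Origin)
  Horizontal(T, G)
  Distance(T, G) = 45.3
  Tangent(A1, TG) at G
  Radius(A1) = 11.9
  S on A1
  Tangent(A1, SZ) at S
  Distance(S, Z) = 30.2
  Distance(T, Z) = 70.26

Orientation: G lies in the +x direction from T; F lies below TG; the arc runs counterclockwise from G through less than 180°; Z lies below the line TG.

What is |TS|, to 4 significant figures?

41.23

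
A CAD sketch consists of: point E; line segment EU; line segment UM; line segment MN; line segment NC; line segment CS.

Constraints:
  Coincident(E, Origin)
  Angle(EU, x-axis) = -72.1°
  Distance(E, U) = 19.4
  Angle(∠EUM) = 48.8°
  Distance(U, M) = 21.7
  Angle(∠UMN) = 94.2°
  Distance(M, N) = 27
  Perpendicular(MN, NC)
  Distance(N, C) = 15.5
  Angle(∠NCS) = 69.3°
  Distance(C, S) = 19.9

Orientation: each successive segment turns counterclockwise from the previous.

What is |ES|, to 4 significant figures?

5.720

E is at the origin; EU runs at -72.1° with length 19.4, so U = (5.963, -18.46). ∠EUM = 48.8° gives UM at 59.10° from the x-axis; with |UM| = 21.7, M = (17.11, 0.1591). ∠UMN = 94.2° gives MN at 144.9° from the x-axis; with |MN| = 27.0, N = (-4.983, 15.68). The perpendicularity gives NC at right angles to MN, so NC runs at -125.1°; with |NC| = 15.5, C = (-13.90, 3.003). ∠NCS = 69.3° gives CS at -14.40° from the x-axis; with |CS| = 19.9, S = (5.379, -1.946). Then |ES| = |S − E| = 5.720.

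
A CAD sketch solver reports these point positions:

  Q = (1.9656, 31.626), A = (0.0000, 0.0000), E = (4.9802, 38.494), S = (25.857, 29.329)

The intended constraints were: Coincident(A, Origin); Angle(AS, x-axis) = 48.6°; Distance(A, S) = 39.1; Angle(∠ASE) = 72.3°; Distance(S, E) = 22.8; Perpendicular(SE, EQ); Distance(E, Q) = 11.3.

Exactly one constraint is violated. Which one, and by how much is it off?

Distance(E, Q) = 11.3 — off by 3.80.

A = (0.00, 0.00) ✓; AS at 48.60° ✓; |AS| = 39.10 ✓; ∠ASE = 72.30° ✓; |SE| = 22.80 ✓; ∠(SE, EQ) = 90.00° ✓; |EQ| = 7.500 ✗.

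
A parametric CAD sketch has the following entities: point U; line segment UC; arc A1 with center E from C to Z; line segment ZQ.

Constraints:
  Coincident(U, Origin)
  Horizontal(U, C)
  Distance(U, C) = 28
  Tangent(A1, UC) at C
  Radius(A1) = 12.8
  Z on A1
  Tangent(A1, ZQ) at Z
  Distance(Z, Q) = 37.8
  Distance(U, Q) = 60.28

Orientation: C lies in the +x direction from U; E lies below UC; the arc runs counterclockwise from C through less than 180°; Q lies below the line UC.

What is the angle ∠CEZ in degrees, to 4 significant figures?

110.6°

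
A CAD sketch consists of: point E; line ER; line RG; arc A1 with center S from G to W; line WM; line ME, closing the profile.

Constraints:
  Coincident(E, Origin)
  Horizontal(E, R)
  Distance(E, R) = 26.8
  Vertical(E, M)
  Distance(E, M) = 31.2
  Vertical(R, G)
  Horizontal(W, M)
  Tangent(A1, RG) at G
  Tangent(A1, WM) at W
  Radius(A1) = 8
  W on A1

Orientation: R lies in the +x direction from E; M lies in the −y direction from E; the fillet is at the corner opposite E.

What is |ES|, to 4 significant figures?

29.86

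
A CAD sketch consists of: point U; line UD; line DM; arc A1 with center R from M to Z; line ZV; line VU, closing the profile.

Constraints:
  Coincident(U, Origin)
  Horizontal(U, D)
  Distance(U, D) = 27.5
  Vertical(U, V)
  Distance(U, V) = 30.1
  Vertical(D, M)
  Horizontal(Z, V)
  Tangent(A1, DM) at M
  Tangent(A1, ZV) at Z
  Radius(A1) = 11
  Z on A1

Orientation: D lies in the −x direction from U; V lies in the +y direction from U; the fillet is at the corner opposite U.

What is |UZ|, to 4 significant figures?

34.33

U is at the origin; U and D share the same y with |UD| = 27.5 and D on the −x side, so D = (-27.50, 0.000). UV is vertical with |UV| = 30.1 and V on the +y side, so V = (0.000, 30.10). The virtual corner opposite U is at (-27.50, 30.10). Since A1 is tangent to DM there, RM ⟂ DM and tangency of A1 to ZV means the radius RZ is perpendicular to ZV, with radius 11.0, so the center R sits 11.0 in from both sides at R = (-16.50, 19.10). That places the tangent points at M = (-27.50, 19.10) on DM and Z = (-16.50, 30.10) on ZV. Then |UZ| = |Z − U| = 34.33.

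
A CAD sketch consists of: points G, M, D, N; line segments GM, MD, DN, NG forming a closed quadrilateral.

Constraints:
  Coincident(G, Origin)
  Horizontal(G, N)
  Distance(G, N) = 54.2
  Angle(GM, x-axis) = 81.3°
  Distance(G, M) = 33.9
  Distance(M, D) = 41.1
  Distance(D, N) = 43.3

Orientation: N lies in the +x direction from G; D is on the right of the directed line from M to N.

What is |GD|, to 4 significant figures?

13.50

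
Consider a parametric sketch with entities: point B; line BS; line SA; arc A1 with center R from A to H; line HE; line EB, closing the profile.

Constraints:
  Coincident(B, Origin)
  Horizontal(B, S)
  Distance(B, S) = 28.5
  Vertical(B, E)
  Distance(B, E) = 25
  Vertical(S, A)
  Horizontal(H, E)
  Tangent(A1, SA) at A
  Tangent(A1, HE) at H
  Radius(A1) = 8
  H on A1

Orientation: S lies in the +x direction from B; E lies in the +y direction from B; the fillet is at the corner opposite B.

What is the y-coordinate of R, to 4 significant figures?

17.00

B is at the origin; B and S share the same y with |BS| = 28.5 and S on the +x side, so S = (28.50, 0.000). BE is vertical with |BE| = 25.0 and E on the +y side, so E = (0.000, 25.00). The virtual corner opposite B is at (28.50, 25.00). Since A1 is tangent to SA there, RA ⟂ SA and the tangent condition forces RH to be normal to HE, with radius 8.0, so the center R sits 8.0 in from both sides at R = (20.50, 17.00). So R.y = 17.00.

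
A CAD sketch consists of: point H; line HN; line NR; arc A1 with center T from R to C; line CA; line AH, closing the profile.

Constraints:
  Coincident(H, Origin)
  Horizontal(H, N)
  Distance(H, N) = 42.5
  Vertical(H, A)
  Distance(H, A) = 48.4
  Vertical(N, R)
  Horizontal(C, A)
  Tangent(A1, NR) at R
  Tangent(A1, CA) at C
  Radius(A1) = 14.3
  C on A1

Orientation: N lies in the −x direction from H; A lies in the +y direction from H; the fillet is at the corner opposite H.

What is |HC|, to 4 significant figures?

56.02

The virtual corner opposite H is at (-42.50, 48.40). A1 meets NR tangentially, so TR is at right angles to NR and A1 meets CA tangentially, so TC is at right angles to CA, with radius 14.3, so the center T sits 14.3 in from both sides at T = (-28.20, 34.10). That places the tangent points at R = (-42.50, 34.10) on NR and C = (-28.20, 48.40) on CA. Then |HC| = |C − H| = 56.02.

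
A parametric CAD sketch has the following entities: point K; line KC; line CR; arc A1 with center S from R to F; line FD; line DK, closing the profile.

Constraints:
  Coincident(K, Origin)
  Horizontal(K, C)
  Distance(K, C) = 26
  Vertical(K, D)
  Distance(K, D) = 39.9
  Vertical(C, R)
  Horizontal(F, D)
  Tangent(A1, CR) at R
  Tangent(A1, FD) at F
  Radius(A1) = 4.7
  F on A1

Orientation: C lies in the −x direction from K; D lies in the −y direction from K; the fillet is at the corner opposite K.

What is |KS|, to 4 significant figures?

41.14

K is at the origin; KC is horizontal with |KC| = 26.0 and C on the −x side, so C = (-26.00, 0.000). KD is vertical with |KD| = 39.9 and D on the −y side, so D = (0.000, -39.90). The virtual corner opposite K is at (-26.00, -39.90). Since A1 is tangent to CR there, SR ⟂ CR and the tangent condition forces SF to be normal to FD, with radius 4.7, so the center S sits 4.7 in from both sides at S = (-21.30, -35.20). Then |KS| = |S − K| = 41.14.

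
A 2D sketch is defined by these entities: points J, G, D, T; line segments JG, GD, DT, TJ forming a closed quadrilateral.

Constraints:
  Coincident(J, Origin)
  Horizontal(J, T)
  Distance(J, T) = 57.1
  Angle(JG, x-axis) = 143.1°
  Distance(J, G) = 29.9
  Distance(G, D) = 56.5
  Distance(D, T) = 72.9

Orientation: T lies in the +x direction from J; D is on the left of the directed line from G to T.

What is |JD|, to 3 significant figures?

61.0

Checks: |JT| = 57.10 ✓; |JG| = 29.90 ✓; |GD| = 56.50 ✓; |DT| = 72.90 ✓.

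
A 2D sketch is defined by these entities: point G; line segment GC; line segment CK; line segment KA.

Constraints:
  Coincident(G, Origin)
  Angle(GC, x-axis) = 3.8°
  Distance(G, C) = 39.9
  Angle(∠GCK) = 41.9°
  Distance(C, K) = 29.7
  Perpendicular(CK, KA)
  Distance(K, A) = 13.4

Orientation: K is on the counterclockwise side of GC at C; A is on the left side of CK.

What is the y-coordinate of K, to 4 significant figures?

20.97

G is at the origin; GC runs at 3.8° with length 39.9, so C = 39.9·(cos 3.8°, sin 3.8°) = (39.81, 2.644). ∠GCK = 41.9°, so CK runs at 3.8° + (180° − 41.9°) = 141.9° from the x-axis; with |CK| = 29.7, K = C + 29.7·(cos 141.9°, sin 141.9°) = (16.44, 20.97). So K.y = 20.97.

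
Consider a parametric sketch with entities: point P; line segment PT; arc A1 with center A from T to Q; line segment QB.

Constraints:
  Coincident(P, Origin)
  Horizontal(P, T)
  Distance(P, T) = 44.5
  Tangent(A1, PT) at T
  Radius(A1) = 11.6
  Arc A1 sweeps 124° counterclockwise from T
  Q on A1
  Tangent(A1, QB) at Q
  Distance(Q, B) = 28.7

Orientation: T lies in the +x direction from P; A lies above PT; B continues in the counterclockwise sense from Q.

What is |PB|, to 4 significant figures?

56.60

P is at the origin; PT is horizontal with |PT| = 44.5 and T on the +x side, so T = (44.50, 0.000). Since A1 is tangent to PT there, AT ⟂ PT, so A = T + (0, 11.6) = (44.50, 11.60). On A1, T sits at bearing -90° from A; a 124° counterclockwise sweep puts Q at bearing 34°, so Q = A + 11.6·(cos 34°, sin 34°) = (54.12, 18.09). Tangency of A1 to QB means the radius AQ is perpendicular to QB, so QB runs along (−sin 34°, cos 34°); with |QB| = 28.7, B = (38.07, 41.88). Then |PB| = |B − P| = 56.60.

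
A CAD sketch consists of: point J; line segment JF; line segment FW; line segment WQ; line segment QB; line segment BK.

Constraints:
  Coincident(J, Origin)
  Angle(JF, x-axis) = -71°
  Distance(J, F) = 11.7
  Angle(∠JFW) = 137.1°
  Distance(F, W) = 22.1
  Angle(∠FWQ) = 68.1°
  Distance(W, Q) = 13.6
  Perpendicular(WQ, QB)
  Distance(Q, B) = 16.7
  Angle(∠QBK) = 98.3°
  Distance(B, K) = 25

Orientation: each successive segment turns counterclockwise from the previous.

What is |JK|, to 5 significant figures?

30.412

WQ is perpendicular to QB, so QB runs at 173.80°; with |QB| = 16.7, B = (8.1706, -6.1479). ∠QBK = 98.3° gives BK at -104.50° from the x-axis; with |BK| = 25.0, K = (1.9111, -30.352). Then |JK| = |K − J| = 30.412.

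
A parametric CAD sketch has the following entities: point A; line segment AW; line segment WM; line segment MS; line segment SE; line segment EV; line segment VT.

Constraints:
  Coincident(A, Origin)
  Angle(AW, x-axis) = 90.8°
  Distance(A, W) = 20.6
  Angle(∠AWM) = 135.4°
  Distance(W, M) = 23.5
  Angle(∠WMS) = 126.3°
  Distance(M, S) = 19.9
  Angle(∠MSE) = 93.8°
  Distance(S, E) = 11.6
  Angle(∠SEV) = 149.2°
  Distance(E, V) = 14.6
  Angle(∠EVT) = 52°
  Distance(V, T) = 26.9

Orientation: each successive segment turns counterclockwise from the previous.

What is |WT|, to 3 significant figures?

25.0

A is at the origin; AW runs at 90.8° with length 20.6, so W = (-0.288, 20.6). ∠AWM = 135.4° gives WM at 135° from the x-axis; with |WM| = 23.5, M = (-17.0, 37.1). ∠WMS = 126.3° gives MS at -171° from the x-axis; with |MS| = 19.9, S = (-36.7, 34.0). ∠MSE = 93.8° gives SE at -84.7° from the x-axis; with |SE| = 11.6, E = (-35.6, 22.4). ∠SEV = 149.2° gives EV at -53.9° from the x-axis; with |EV| = 14.6, V = (-27.0, 10.6). ∠EVT = 52.0° gives VT at 74.1° from the x-axis; with |VT| = 26.9, T = (-19.6, 36.5). Then |WT| = |T − W| = 25.0.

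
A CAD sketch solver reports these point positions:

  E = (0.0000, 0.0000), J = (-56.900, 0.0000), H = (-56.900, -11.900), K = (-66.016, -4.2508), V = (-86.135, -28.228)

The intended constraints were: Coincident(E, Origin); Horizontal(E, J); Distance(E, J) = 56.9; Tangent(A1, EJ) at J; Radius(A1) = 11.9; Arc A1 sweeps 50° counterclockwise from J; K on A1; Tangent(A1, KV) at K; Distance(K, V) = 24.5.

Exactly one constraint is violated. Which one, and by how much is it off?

Distance(K, V) = 24.5 — off by 6.80.

E = (0.00, 0.00) ✓; E.y = 0.00, J.y = 0.00 ✓; |EJ| = 56.90 ✓; ∠(HJ, JE) = 90.00° ✓; |HJ| = 11.90 ✓; bearing(H→K) − bearing(H→J) = 50.00° ✓; |HK| = 11.90 ✓; ∠(HK, KV) = 90.00° ✓; |KV| = 31.30 ✗.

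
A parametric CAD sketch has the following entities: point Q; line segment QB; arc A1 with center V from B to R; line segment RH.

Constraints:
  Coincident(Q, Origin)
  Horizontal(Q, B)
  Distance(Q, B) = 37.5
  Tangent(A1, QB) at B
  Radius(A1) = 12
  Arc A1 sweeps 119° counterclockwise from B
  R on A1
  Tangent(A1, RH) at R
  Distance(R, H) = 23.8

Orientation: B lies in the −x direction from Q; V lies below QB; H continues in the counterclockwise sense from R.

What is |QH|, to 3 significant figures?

53.1

On A1, B sits at bearing 90° from V; a 119° counterclockwise sweep puts R at bearing 209°, so R = V + 12.0·(cos 209°, sin 209°) = (-48.0, -17.8). A1 meets RH tangentially, so VR is at right angles to RH, so RH runs along (−sin 209°, cos 209°); with |RH| = 23.8, H = (-36.5, -38.6). Then |QH| = |H − Q| = 53.1.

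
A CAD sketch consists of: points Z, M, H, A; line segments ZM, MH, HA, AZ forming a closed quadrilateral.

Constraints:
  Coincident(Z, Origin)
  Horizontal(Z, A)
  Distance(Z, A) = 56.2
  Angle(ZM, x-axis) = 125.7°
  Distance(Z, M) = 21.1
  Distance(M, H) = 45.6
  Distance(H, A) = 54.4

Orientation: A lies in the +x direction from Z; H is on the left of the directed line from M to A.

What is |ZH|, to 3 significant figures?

50.5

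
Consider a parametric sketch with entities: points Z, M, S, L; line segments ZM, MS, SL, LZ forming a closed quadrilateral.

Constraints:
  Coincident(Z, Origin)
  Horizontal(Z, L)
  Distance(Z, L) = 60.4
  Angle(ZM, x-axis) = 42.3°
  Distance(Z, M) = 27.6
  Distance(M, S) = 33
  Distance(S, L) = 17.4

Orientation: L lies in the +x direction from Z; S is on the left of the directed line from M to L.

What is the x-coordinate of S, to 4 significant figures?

53.30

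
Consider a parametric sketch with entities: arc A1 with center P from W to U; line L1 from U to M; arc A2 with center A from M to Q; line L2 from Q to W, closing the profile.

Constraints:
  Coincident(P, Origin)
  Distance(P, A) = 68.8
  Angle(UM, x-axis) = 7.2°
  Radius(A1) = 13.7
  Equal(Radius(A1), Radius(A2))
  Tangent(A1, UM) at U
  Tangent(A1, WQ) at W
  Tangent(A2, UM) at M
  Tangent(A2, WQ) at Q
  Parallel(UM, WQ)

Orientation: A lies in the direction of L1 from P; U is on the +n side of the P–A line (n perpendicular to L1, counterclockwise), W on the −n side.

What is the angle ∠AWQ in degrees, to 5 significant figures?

11.262°

The slot axis is L1's direction at 7.2°, so u = (cos 7.2°, sin 7.2°) = (0.99211, 0.12533) and n = (−sin 7.2°, cos 7.2°) = (-0.12533, 0.99211). P is at the origin and A lies 68.8 along u from P, so A = 68.8·u = (68.257, 8.6229). Tangency of A1 to both parallel lines with radius 13.7 puts U and W at P ± 13.7·n: U = (-1.7171, 13.592), W = (1.7171, -13.592). Equal radii place M and Q the same way about A: M = A + 13.7·n = (66.540, 22.215), Q = A − 13.7·n = (69.975, -4.9690). Then cos ∠AWQ = WA·WQ / (|WA||WQ|), giving 11.262°.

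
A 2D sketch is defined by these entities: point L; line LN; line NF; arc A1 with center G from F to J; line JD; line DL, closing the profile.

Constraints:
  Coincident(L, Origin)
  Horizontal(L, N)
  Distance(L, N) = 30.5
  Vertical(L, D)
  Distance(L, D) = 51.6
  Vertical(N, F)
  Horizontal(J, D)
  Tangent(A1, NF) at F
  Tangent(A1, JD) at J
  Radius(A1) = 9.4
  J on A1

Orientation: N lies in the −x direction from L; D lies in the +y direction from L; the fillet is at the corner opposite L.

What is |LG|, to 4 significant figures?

47.18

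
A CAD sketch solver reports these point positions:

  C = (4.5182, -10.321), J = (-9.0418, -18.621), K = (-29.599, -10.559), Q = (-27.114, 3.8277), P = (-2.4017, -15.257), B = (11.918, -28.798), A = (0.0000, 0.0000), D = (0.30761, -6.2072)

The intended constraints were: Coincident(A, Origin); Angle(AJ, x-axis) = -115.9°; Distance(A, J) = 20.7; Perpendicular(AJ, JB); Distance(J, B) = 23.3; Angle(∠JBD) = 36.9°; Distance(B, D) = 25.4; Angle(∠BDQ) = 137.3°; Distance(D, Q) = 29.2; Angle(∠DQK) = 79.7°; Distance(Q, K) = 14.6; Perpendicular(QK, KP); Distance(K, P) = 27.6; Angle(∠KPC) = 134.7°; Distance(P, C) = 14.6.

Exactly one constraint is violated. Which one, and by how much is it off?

Distance(P, C) = 14.6 — off by 6.10.

A = (0.00, 0.00) ✓; AJ at -115.9° ✓; |AJ| = 20.70 ✓; ∠(AJ, JB) = 90.00° ✓; |JB| = 23.30 ✓; ∠JBD = 36.90° ✓; |BD| = 25.40 ✓; ∠BDQ = 137.3° ✓; |DQ| = 29.20 ✓; ∠DQK = 79.70° ✓; |QK| = 14.60 ✓; ∠(QK, KP) = 90.00° ✓; |KP| = 27.60 ✓; ∠KPC = 134.7° ✓; |PC| = 8.500 ✗.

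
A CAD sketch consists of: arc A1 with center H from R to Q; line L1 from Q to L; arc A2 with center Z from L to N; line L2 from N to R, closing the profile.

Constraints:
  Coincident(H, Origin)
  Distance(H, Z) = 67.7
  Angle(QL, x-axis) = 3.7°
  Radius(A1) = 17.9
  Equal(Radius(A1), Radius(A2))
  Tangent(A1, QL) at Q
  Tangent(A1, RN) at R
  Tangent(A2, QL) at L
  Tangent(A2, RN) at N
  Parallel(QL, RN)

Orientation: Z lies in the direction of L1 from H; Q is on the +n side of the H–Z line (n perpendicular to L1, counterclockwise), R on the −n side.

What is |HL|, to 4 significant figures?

70.03

The slot axis is L1's direction at 3.7°, so u = (cos 3.7°, sin 3.7°) = (0.9979, 0.06453) and n = (−sin 3.7°, cos 3.7°) = (-0.06453, 0.9979). H is at the origin and Z lies 67.7 along u from H, so Z = 67.7·u = (67.56, 4.369). Tangency of A1 to both parallel lines with radius 17.9 puts Q and R at H ± 17.9·n: Q = (-1.155, 17.86), R = (1.155, -17.86). Equal radii place L and N the same way about Z: L = Z + 17.9·n = (66.40, 22.23), N = Z − 17.9·n = (68.71, -13.49). Then |HL| = |L − H| = 70.03.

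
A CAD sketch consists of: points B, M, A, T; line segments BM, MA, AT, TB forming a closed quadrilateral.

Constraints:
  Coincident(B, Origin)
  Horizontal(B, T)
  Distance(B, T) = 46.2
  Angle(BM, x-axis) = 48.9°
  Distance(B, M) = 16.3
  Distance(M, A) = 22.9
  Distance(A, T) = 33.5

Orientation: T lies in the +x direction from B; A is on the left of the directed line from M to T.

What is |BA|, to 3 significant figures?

39.1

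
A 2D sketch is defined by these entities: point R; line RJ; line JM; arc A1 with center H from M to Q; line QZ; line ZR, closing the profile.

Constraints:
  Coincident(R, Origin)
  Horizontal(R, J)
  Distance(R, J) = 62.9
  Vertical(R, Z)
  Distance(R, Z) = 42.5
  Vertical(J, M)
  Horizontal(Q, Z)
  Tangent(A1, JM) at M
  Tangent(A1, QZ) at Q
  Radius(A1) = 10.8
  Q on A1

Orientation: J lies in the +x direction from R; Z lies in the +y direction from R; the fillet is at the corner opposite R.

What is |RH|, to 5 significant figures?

60.986

R is at the origin; RJ is horizontal with |RJ| = 62.9 and J on the +x side, so J = (62.900, 0.0000). RZ is vertical with |RZ| = 42.5 and Z on the +y side, so Z = (0.0000, 42.500). The virtual corner opposite R is at (62.900, 42.500). A1 meets JM tangentially, so HM is at right angles to JM and tangency of A1 to QZ means the radius HQ is perpendicular to QZ, with radius 10.8, so the center H sits 10.8 in from both sides at H = (52.100, 31.700). Then |RH| = |H − R| = 60.986.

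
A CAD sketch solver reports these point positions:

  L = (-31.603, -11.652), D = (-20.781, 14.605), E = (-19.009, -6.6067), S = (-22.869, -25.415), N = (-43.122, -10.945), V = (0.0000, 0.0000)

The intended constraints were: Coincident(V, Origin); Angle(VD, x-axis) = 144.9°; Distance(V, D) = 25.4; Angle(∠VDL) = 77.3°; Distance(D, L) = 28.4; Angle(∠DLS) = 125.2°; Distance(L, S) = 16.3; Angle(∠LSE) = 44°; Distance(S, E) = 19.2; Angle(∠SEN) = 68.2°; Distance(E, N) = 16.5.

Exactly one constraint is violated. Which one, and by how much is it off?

Distance(E, N) = 16.5 — off by 8.00.

V = (0.00, 0.00) ✓; VD at 144.9° ✓; |VD| = 25.40 ✓; ∠VDL = 77.30° ✓; |DL| = 28.40 ✓; ∠DLS = 125.2° ✓; |LS| = 16.30 ✓; ∠LSE = 44.00° ✓; |SE| = 19.20 ✓; ∠SEN = 68.20° ✓; |EN| = 24.50 ✗.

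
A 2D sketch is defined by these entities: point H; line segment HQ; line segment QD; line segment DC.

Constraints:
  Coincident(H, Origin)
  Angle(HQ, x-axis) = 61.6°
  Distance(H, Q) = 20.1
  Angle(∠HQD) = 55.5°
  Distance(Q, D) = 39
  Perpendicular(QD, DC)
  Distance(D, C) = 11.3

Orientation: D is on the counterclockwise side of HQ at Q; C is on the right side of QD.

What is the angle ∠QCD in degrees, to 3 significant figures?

73.8°

∠HQD = 55.5°, so QD runs at 61.6° + (180° − 55.5°) = 186° from the x-axis; with |QD| = 39.0, D = Q + 39.0·(cos 186°, sin 186°) = (-29.2, 13.5). The perpendicularity gives DC at right angles to QD; with |DC| = 11.3 on the right of QD, C = D + 11.3·(-0.106, 0.994) = (-30.4, 24.8). Then cos ∠QCD = CQ·CD / (|CQ||CD|), giving 73.8°.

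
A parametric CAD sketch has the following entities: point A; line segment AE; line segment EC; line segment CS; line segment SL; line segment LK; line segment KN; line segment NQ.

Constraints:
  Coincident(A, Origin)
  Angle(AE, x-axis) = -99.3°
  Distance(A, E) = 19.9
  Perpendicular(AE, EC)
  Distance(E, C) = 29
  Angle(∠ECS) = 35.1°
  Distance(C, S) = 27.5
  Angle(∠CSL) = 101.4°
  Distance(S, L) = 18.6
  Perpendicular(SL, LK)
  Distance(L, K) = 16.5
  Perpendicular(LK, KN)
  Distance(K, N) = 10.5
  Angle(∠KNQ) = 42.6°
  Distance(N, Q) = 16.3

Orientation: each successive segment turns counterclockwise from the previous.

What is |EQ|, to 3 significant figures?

4.75

LK is perpendicular to KN, so KN runs at 34.2°; with |KN| = 10.5, N = (8.33, -23.3). ∠KNQ = 42.6° gives NQ at 172° from the x-axis; with |NQ| = 16.3, Q = (-7.80, -20.9). Then |EQ| = |Q − E| = 4.75.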